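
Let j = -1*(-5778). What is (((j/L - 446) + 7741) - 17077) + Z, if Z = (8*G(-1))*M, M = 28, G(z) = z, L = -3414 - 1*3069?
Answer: -21624892/2161 ≈ -10007.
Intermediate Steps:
L = -6483 (L = -3414 - 3069 = -6483)
j = 5778
Z = -224 (Z = (8*(-1))*28 = -8*28 = -224)
(((j/L - 446) + 7741) - 17077) + Z = (((5778/(-6483) - 446) + 7741) - 17077) - 224 = (((5778*(-1/6483) - 446) + 7741) - 17077) - 224 = (((-1926/2161 - 446) + 7741) - 17077) - 224 = ((-965732/2161 + 7741) - 17077) - 224 = (15762569/2161 - 17077) - 224 = -21140828/2161 - 224 = -21624892/2161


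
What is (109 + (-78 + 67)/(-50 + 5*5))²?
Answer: 7485696/625 ≈ 11977.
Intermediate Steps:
(109 + (-78 + 67)/(-50 + 5*5))² = (109 - 11/(-50 + 25))² = (109 - 11/(-25))² = (109 - 11*(-1/25))² = (109 + 11/25)² = (2736/25)² = 7485696/625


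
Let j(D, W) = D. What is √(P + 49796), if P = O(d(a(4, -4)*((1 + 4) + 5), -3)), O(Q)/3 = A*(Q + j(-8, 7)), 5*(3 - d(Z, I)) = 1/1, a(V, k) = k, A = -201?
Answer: √1323290/5 ≈ 230.07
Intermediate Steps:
d(Z, I) = 14/5 (d(Z, I) = 3 - ⅕/1 = 3 - ⅕*1 = 3 - ⅕ = 14/5)
O(Q) = 4824 - 603*Q (O(Q) = 3*(-201*(Q - 8)) = 3*(-201*(-8 + Q)) = 3*(1608 - 201*Q) = 4824 - 603*Q)
P = 15678/5 (P = 4824 - 603*14/5 = 4824 - 8442/5 = 15678/5 ≈ 3135.6)
√(P + 49796) = √(15678/5 + 49796) = √(264658/5) = √1323290/5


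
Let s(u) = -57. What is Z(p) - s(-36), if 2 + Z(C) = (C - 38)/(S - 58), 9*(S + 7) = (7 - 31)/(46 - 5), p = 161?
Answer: 425036/8003 ≈ 53.110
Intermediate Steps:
S = -869/123 (S = -7 + ((7 - 31)/(46 - 5))/9 = -7 + (-24/41)/9 = -7 + (-24*1/41)/9 = -7 + (⅑)*(-24/41) = -7 - 8/123 = -869/123 ≈ -7.0650)
Z(C) = -11332/8003 - 123*C/8003 (Z(C) = -2 + (C - 38)/(-869/123 - 58) = -2 + (-38 + C)/(-8003/123) = -2 + (-38 + C)*(-123/8003) = -2 + (4674/8003 - 123*C/8003) = -11332/8003 - 123*C/8003)
Z(p) - s(-36) = (-11332/8003 - 123/8003*161) - 1*(-57) = (-11332/8003 - 19803/8003) + 57 = -31135/8003 + 57 = 425036/8003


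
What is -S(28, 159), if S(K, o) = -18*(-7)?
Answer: -126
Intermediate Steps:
S(K, o) = 126
-S(28, 159) = -1*126 = -126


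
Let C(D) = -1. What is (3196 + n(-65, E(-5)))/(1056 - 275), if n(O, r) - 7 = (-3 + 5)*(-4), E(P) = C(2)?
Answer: 45/11 ≈ 4.0909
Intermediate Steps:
E(P) = -1
n(O, r) = -1 (n(O, r) = 7 + (-3 + 5)*(-4) = 7 + 2*(-4) = 7 - 8 = -1)
(3196 + n(-65, E(-5)))/(1056 - 275) = (3196 - 1)/(1056 - 275) = 3195/781 = 3195*(1/781) = 45/11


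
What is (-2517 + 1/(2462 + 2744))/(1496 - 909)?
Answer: -13103501/3055922 ≈ -4.2879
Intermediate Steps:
(-2517 + 1/(2462 + 2744))/(1496 - 909) = (-2517 + 1/5206)/587 = (-2517 + 1/5206)*(1/587) = -13103501/5206*1/587 = -13103501/3055922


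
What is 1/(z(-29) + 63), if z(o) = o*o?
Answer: 1/904 ≈ 0.0011062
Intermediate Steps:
z(o) = o²
1/(z(-29) + 63) = 1/((-29)² + 63) = 1/(841 + 63) = 1/904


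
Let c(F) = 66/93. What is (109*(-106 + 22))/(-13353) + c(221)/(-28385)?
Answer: 2685463698/3916590685 ≈ 0.68566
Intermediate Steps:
c(F) = 22/31 (c(F) = 66*(1/93) = 22/31)
(109*(-106 + 22))/(-13353) + c(221)/(-28385) = (109*(-106 + 22))/(-13353) + (22/31)/(-28385) = (109*(-84))*(-1/13353) + (22/31)*(-1/28385) = -9156*(-1/13353) - 22/879935 = 3052/4451 - 22/879935 = 2685463698/3916590685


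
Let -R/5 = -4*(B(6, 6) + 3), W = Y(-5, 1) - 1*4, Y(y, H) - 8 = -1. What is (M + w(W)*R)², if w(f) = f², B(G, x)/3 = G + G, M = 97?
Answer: 50651689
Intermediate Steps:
Y(y, H) = 7 (Y(y, H) = 8 - 1 = 7)
B(G, x) = 6*G (B(G, x) = 3*(G + G) = 3*(2*G) = 6*G)
W = 3 (W = 7 - 1*4 = 7 - 4 = 3)
R = 780 (R = -(-20)*(6*6 + 3) = -(-20)*(36 + 3) = -(-20)*39 = -5*(-156) = 780)
(M + w(W)*R)² = (97 + 3²*780)² = (97 + 9*780)² = (97 + 7020)² = 7117² = 50651689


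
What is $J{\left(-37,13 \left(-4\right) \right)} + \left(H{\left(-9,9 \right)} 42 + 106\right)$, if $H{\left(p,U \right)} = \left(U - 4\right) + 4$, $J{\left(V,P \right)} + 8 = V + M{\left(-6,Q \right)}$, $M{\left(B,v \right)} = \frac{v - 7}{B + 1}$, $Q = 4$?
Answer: $\frac{2198}{5} \approx 439.6$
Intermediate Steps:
$M{\left(B,v \right)} = \frac{-7 + v}{1 + B}$
$J{\left(V,P \right)} = - \frac{37}{5} + V$ ($J{\left(V,P \right)} = -8 + \left(V + \frac{-7 + 4}{1 - 6}\right) = -8 + \left(V + \frac{1}{-5} \left(-3\right)\right) = -8 + \left(V - - \frac{3}{5}\right) = -8 + \left(V + \frac{3}{5}\right) = -8 + \left(\frac{3}{5} + V\right) = - \frac{37}{5} + V$)
$H{\left(p,U \right)} = U$ ($H{\left(p,U \right)} = \left(-4 + U\right) + 4 = U$)
$J{\left(-37,13 \left(-4\right) \right)} + \left(H{\left(-9,9 \right)} 42 + 106\right) = \left(- \frac{37}{5} - 37\right) + \left(9 \cdot 42 + 106\right) = - \frac{222}{5} + \left(378 + 106\right) = - \frac{222}{5} + 484 = \frac{2198}{5}$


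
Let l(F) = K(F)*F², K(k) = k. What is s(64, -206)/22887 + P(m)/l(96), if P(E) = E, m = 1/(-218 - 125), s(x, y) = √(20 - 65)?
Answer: -1/303464448 + I*√5/7629 ≈ -3.2953e-9 + 0.0002931*I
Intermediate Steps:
s(x, y) = 3*I*√5 (s(x, y) = √(-45) = 3*I*√5)
m = -1/343 (m = 1/(-343) = -1/343 ≈ -0.0029155)
l(F) = F³ (l(F) = F*F² = F³)
s(64, -206)/22887 + P(m)/l(96) = (3*I*√5)/22887 - 1/(343*(96³)) = (3*I*√5)*(1/22887) - 1/343/884736 = I*√5/7629 - 1/343*1/884736 = I*√5/7629 - 1/303464448 = -1/303464448 + I*√5/7629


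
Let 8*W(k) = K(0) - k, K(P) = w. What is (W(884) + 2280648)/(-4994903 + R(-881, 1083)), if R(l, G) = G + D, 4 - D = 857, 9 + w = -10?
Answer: -6081427/13319128 ≈ -0.45659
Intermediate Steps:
w = -19 (w = -9 - 10 = -19)
K(P) = -19
D = -853 (D = 4 - 1*857 = 4 - 857 = -853)
W(k) = -19/8 - k/8 (W(k) = (-19 - k)/8 = -19/8 - k/8)
R(l, G) = -853 + G (R(l, G) = G - 853 = -853 + G)
(W(884) + 2280648)/(-4994903 + R(-881, 1083)) = ((-19/8 - 1/8*884) + 2280648)/(-4994903 + (-853 + 1083)) = ((-19/8 - 221/2) + 2280648)/(-4994903 + 230) = (-903/8 + 2280648)/(-4994673) = (18244281/8)*(-1/4994673) = -6081427/13319128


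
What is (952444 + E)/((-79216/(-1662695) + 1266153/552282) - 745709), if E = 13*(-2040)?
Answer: -283418089498406920/228254972156463221 ≈ -1.2417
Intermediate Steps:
E = -26520
(952444 + E)/((-79216/(-1662695) + 1266153/552282) - 745709) = (952444 - 26520)/((-79216/(-1662695) + 1266153/552282) - 745709) = 925924/((-79216*(-1/1662695) + 1266153*(1/552282)) - 745709) = 925924/((79216/1662695 + 422051/184094) - 745709) = 925924/(716325277749/306092173330 - 745709) = 925924/(-228254972156463221/306092173330) = 925924*(-306092173330/228254972156463221) = -283418089498406920/228254972156463221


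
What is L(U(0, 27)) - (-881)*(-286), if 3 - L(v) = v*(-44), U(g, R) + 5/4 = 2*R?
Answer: -249642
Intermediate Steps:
U(g, R) = -5/4 + 2*R
L(v) = 3 + 44*v (L(v) = 3 - v*(-44) = 3 - (-44)*v = 3 + 44*v)
L(U(0, 27)) - (-881)*(-286) = (3 + 44*(-5/4 + 2*27)) - (-881)*(-286) = (3 + 44*(-5/4 + 54)) - 1*251966 = (3 + 44*(211/4)) - 251966 = (3 + 2321) - 251966 = 2324 - 251966 = -249642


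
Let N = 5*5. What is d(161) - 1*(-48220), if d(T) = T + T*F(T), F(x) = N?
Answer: 52406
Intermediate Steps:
N = 25
F(x) = 25
d(T) = 26*T (d(T) = T + T*25 = T + 25*T = 26*T)
d(161) - 1*(-48220) = 26*161 - 1*(-48220) = 4186 + 48220 = 52406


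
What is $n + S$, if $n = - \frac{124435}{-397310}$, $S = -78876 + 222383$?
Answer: $\frac{11403378121}{79462} \approx 1.4351 \cdot 10^{5}$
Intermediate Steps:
$S = 143507$
$n = \frac{24887}{79462}$ ($n = \left(-124435\right) \left(- \frac{1}{397310}\right) = \frac{24887}{79462} \approx 0.31319$)
$n + S = \frac{24887}{79462} + 143507 = \frac{11403378121}{79462}$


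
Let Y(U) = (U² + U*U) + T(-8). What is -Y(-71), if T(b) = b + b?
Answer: -10066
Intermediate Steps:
T(b) = 2*b
Y(U) = -16 + 2*U² (Y(U) = (U² + U*U) + 2*(-8) = (U² + U²) - 16 = 2*U² - 16 = -16 + 2*U²)
-Y(-71) = -(-16 + 2*(-71)²) = -(-16 + 2*5041) = -(-16 + 10082) = -1*10066 = -10066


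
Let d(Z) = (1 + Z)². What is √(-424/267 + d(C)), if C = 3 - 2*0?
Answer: 2*√256854/267 ≈ 3.7963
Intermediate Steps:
C = 3 (C = 3 + 0 = 3)
√(-424/267 + d(C)) = √(-424/267 + (1 + 3)²) = √(-424*1/267 + 4²) = √(-424/267 + 16) = √(3848/267) = 2*√256854/267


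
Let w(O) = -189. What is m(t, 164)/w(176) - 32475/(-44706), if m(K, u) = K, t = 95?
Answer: 630235/2816478 ≈ 0.22377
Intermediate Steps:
m(t, 164)/w(176) - 32475/(-44706) = 95/(-189) - 32475/(-44706) = 95*(-1/189) - 32475*(-1/44706) = -95/189 + 10825/14902 = 630235/2816478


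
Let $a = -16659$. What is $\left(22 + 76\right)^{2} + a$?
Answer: $-7055$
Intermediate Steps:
$\left(22 + 76\right)^{2} + a = \left(22 + 76\right)^{2} - 16659 = 98^{2} - 16659 = 9604 - 16659 = -7055$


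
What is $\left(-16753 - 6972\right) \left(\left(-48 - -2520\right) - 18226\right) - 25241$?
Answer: $373738409$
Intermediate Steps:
$\left(-16753 - 6972\right) \left(\left(-48 - -2520\right) - 18226\right) - 25241 = - 23725 \left(\left(-48 + 2520\right) - 18226\right) - 25241 = - 23725 \left(2472 - 18226\right) - 25241 = \left(-23725\right) \left(-15754\right) - 25241 = 373763650 - 25241 = 373738409$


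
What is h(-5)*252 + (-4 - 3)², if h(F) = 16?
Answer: 4081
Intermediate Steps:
h(-5)*252 + (-4 - 3)² = 16*252 + (-4 - 3)² = 4032 + (-7)² = 4032 + 49 = 4081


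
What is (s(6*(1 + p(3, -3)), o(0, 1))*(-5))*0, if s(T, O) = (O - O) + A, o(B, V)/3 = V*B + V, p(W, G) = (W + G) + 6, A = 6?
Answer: 0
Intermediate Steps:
p(W, G) = 6 + G + W (p(W, G) = (G + W) + 6 = 6 + G + W)
o(B, V) = 3*V + 3*B*V (o(B, V) = 3*(V*B + V) = 3*(B*V + V) = 3*(V + B*V) = 3*V + 3*B*V)
s(T, O) = 6 (s(T, O) = (O - O) + 6 = 0 + 6 = 6)
(s(6*(1 + p(3, -3)), o(0, 1))*(-5))*0 = (6*(-5))*0 = -30*0 = 0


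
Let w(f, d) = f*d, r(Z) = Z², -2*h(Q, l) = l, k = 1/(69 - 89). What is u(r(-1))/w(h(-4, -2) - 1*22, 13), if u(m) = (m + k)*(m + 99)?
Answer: -95/273 ≈ -0.34799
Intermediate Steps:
k = -1/20 (k = 1/(-20) = -1/20 ≈ -0.050000)
h(Q, l) = -l/2
u(m) = (99 + m)*(-1/20 + m) (u(m) = (m - 1/20)*(m + 99) = (-1/20 + m)*(99 + m) = (99 + m)*(-1/20 + m))
w(f, d) = d*f
u(r(-1))/w(h(-4, -2) - 1*22, 13) = (-99/20 + ((-1)²)² + (1979/20)*(-1)²)/((13*(-½*(-2) - 1*22))) = (-99/20 + 1² + (1979/20)*1)/((13*(1 - 22))) = (-99/20 + 1 + 1979/20)/((13*(-21))) = 95/(-273) = 95*(-1/273) = -95/273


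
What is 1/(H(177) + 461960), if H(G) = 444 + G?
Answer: 1/462581 ≈ 2.1618e-6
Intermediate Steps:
1/(H(177) + 461960) = 1/((444 + 177) + 461960) = 1/(621 + 461960) = 1/462581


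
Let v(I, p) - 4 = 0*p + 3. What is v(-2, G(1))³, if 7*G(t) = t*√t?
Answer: 343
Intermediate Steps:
G(t) = t^(3/2)/7 (G(t) = (t*√t)/7 = t^(3/2)/7)
v(I, p) = 7 (v(I, p) = 4 + (0*p + 3) = 4 + (0 + 3) = 4 + 3 = 7)
v(-2, G(1))³ = 7³ = 343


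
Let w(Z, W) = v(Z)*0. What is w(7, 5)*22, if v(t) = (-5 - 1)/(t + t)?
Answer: 0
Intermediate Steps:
v(t) = -3/t (v(t) = -6*1/(2*t) = -3/t)
w(Z, W) = 0 (w(Z, W) = -3/Z*0 = 0)
w(7, 5)*22 = 0*22 = 0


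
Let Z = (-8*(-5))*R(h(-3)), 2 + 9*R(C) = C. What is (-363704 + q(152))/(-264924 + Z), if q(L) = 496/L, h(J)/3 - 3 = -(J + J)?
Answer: 31096413/22641502 ≈ 1.3734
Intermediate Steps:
h(J) = 9 - 6*J (h(J) = 9 + 3*(-(J + J)) = 9 + 3*(-2*J) = 9 - 6*J)
R(C) = -2/9 + C/9
Z = 1000/9 (Z = (-8*(-5))*(-2/9 + (9 - 6*(-3))/9) = 40*(-2/9 + (9 + 18)/9) = 40*(-2/9 + (⅑)*27) = 40*(-2/9 + 3) = 40*(25/9) = 1000/9 ≈ 111.11)
(-363704 + q(152))/(-264924 + Z) = (-363704 + 496/152)/(-264924 + 1000/9) = (-363704 + 496*(1/152))/(-2383316/9) = (-363704 + 62/19)*(-9/2383316) = -6910314/19*(-9/2383316) = 31096413/22641502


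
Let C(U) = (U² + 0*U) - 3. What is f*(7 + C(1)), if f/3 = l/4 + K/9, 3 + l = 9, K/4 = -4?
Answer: -25/6 ≈ -4.1667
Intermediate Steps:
K = -16 (K = 4*(-4) = -16)
C(U) = -3 + U² (C(U) = (U² + 0) - 3 = U² - 3 = -3 + U²)
l = 6 (l = -3 + 9 = 6)
f = -⅚ (f = 3*(6/4 - 16/9) = 3*(6*(¼) - 16*⅑) = 3*(3/2 - 16/9) = 3*(-5/18) = -⅚ ≈ -0.83333)
f*(7 + C(1)) = -5*(7 + (-3 + 1²))/6 = -5*(7 + (-3 + 1))/6 = -5*(7 - 2)/6 = -⅚*5 = -25/6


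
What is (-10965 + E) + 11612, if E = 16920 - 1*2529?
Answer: 15038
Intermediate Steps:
E = 14391 (E = 16920 - 2529 = 14391)
(-10965 + E) + 11612 = (-10965 + 14391) + 11612 = 3426 + 11612 = 15038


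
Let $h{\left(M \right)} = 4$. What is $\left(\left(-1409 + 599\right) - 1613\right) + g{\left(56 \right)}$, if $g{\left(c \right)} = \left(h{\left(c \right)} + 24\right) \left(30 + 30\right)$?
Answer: $-743$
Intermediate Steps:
$g{\left(c \right)} = 1680$ ($g{\left(c \right)} = \left(4 + 24\right) \left(30 + 30\right) = 28 \cdot 60 = 1680$)
$\left(\left(-1409 + 599\right) - 1613\right) + g{\left(56 \right)} = \left(\left(-1409 + 599\right) - 1613\right) + 1680 = \left(-810 - 1613\right) + 1680 = -2423 + 1680 = -743$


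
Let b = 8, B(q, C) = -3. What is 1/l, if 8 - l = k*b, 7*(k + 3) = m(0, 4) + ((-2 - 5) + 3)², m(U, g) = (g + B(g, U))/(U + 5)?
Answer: 35/472 ≈ 0.074153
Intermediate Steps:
m(U, g) = (-3 + g)/(5 + U) (m(U, g) = (g - 3)/(U + 5) = (-3 + g)/(5 + U))
k = -24/35 (k = -3 + ((-3 + 4)/(5 + 0) + ((-2 - 5) + 3)²)/7 = -3 + (1/5 + (-7 + 3)²)/7 = -3 + ((⅕)*1 + (-4)²)/7 = -3 + (⅕ + 16)/7 = -3 + (⅐)*(81/5) = -3 + 81/35 = -24/35 ≈ -0.68571)
l = 472/35 (l = 8 - (-24)*8/35 = 8 - 1*(-192/35) = 8 + 192/35 = 472/35 ≈ 13.486)
1/l = 1/(472/35) = 35/472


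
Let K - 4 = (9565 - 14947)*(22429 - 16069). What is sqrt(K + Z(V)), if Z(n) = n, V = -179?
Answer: I*sqrt(34229695) ≈ 5850.6*I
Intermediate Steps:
K = -34229516 (K = 4 + (9565 - 14947)*(22429 - 16069) = 4 - 5382*6360 = 4 - 34229520 = -34229516)
sqrt(K + Z(V)) = sqrt(-34229516 - 179) = sqrt(-34229695) = I*sqrt(34229695)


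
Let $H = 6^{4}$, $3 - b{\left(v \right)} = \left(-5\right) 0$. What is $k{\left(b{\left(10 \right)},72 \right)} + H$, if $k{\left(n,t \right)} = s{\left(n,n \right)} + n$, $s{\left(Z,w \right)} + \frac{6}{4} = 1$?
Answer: $\frac{2597}{2} \approx 1298.5$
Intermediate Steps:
$b{\left(v \right)} = 3$ ($b{\left(v \right)} = 3 - \left(-5\right) 0 = 3 - 0 = 3 + 0 = 3$)
$s{\left(Z,w \right)} = - \frac{1}{2}$ ($s{\left(Z,w \right)} = - \frac{3}{2} + 1 = - \frac{1}{2}$)
$H = 1296$
$k{\left(n,t \right)} = - \frac{1}{2} + n$
$k{\left(b{\left(10 \right)},72 \right)} + H = \left(- \frac{1}{2} + 3\right) + 1296 = \frac{5}{2} + 1296 = \frac{2597}{2}$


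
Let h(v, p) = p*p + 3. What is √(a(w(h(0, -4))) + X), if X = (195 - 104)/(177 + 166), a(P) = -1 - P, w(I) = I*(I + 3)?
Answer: I*√20518/7 ≈ 20.463*I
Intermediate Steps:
h(v, p) = 3 + p² (h(v, p) = p² + 3 = 3 + p²)
w(I) = I*(3 + I)
X = 13/49 (X = 91/343 = 91*(1/343) = 13/49 ≈ 0.26531)
√(a(w(h(0, -4))) + X) = √((-1 - (3 + (-4)²)*(3 + (3 + (-4)²))) + 13/49) = √((-1 - (3 + 16)*(3 + (3 + 16))) + 13/49) = √((-1 - 19*(3 + 19)) + 13/49) = √((-1 - 19*22) + 13/49) = √((-1 - 1*418) + 13/49) = √((-1 - 418) + 13/49) = √(-419 + 13/49) = √(-20518/49) = I*√20518/7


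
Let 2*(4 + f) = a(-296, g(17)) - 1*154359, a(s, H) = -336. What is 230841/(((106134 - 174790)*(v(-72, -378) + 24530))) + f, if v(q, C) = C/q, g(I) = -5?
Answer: -130297992760427/1684492124 ≈ -77352.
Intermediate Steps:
f = -154703/2 (f = -4 + (-336 - 1*154359)/2 = -4 + (-336 - 154359)/2 = -4 + (½)*(-154695) = -4 - 154695/2 = -154703/2 ≈ -77352.)
230841/(((106134 - 174790)*(v(-72, -378) + 24530))) + f = 230841/(((106134 - 174790)*(-378/(-72) + 24530))) - 154703/2 = 230841/((-68656*(-378*(-1/72) + 24530))) - 154703/2 = 230841/((-68656*(21/4 + 24530))) - 154703/2 = 230841/((-68656*98141/4)) - 154703/2 = 230841/(-1684492124) - 154703/2 = 230841*(-1/1684492124) - 154703/2 = -230841/1684492124 - 154703/2 = -130297992760427/1684492124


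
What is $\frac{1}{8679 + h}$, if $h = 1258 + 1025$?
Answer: $\frac{1}{10962} \approx 9.1224 \cdot 10^{-5}$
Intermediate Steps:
$h = 2283$
$\frac{1}{8679 + h} = \frac{1}{8679 + 2283} = \frac{1}{10962}$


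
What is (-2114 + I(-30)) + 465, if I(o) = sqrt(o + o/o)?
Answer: -1649 + I*sqrt(29) ≈ -1649.0 + 5.3852*I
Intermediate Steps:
I(o) = sqrt(1 + o) (I(o) = sqrt(o + 1) = sqrt(1 + o))
(-2114 + I(-30)) + 465 = (-2114 + sqrt(1 - 30)) + 465 = (-2114 + sqrt(-29)) + 465 = (-2114 + I*sqrt(29)) + 465 = -1649 + I*sqrt(29)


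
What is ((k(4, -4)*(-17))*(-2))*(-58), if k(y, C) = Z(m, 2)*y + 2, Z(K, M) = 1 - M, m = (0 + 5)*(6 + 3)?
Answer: 3944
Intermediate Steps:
m = 45 (m = 5*9 = 45)
k(y, C) = 2 - y (k(y, C) = (1 - 1*2)*y + 2 = (1 - 2)*y + 2 = -y + 2 = 2 - y)
((k(4, -4)*(-17))*(-2))*(-58) = (((2 - 1*4)*(-17))*(-2))*(-58) = (((2 - 4)*(-17))*(-2))*(-58) = (-2*(-17)*(-2))*(-58) = (34*(-2))*(-58) = -68*(-58) = 3944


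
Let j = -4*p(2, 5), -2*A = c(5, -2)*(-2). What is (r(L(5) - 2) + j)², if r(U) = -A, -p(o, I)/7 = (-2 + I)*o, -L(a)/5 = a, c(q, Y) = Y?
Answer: 28900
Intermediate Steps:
L(a) = -5*a
p(o, I) = -7*o*(-2 + I) (p(o, I) = -7*(-2 + I)*o = -7*o*(-2 + I))
A = -2 (A = -(-1)*(-2) = -½*4 = -2)
r(U) = 2 (r(U) = -1*(-2) = 2)
j = 168 (j = -28*2*(2 - 1*5) = -28*2*(2 - 5) = -28*2*(-3) = -4*(-42) = 168)
(r(L(5) - 2) + j)² = (2 + 168)² = 170² = 28900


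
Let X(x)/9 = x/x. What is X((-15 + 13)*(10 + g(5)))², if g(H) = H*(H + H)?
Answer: 81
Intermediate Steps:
g(H) = 2*H² (g(H) = H*(2*H) = 2*H²)
X(x) = 9 (X(x) = 9*(x/x) = 9*1 = 9)
X((-15 + 13)*(10 + g(5)))² = 9² = 81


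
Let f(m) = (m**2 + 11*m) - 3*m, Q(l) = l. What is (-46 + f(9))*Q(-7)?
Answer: -749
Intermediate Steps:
f(m) = m**2 + 8*m
(-46 + f(9))*Q(-7) = (-46 + 9*(8 + 9))*(-7) = (-46 + 9*17)*(-7) = (-46 + 153)*(-7) = 107*(-7) = -749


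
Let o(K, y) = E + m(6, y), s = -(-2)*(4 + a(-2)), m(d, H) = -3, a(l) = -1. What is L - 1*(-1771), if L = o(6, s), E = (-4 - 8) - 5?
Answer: 1751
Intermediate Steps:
E = -17 (E = -12 - 5 = -17)
s = 6 (s = -(-2)*(4 - 1) = -(-2)*3 = -1*(-6) = 6)
o(K, y) = -20 (o(K, y) = -17 - 3 = -20)
L = -20
L - 1*(-1771) = -20 - 1*(-1771) = -20 + 1771 = 1751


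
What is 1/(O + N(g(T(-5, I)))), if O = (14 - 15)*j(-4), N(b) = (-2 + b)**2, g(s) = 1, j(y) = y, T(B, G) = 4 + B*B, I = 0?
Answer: 1/5 ≈ 0.20000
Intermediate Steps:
T(B, G) = 4 + B**2
O = 4 (O = (14 - 15)*(-4) = -1*(-4) = 4)
1/(O + N(g(T(-5, I)))) = 1/(4 + (-2 + 1)**2) = 1/(4 + (-1)**2) = 1/(4 + 1) = 1/5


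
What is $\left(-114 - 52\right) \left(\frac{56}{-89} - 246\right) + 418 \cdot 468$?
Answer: $\frac{21054236}{89} \approx 2.3656 \cdot 10^{5}$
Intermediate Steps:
$\left(-114 - 52\right) \left(\frac{56}{-89} - 246\right) + 418 \cdot 468 = - 166 \left(56 \left(- \frac{1}{89}\right) - 246\right) + 195624 = - 166 \left(- \frac{56}{89} - 246\right) + 195624 = \left(-166\right) \left(- \frac{21950}{89}\right) + 195624 = \frac{3643700}{89} + 195624 = \frac{21054236}{89}$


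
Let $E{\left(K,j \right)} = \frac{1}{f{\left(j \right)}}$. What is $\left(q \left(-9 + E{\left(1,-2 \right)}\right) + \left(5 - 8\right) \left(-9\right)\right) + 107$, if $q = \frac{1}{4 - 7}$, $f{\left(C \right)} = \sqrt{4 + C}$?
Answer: $137 - \frac{\sqrt{2}}{6} \approx 136.76$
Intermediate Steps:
$q = - \frac{1}{3}$ ($q = \frac{1}{-3} = - \frac{1}{3} \approx -0.33333$)
$E{\left(K,j \right)} = \frac{1}{\sqrt{4 + j}}$
$\left(q \left(-9 + E{\left(1,-2 \right)}\right) + \left(5 - 8\right) \left(-9\right)\right) + 107 = \left(- \frac{-9 + \frac{1}{\sqrt{4 - 2}}}{3} + \left(5 - 8\right) \left(-9\right)\right) + 107 = \left(- \frac{-9 + \frac{1}{\sqrt{2}}}{3} - -27\right) + 107 = \left(- \frac{-9 + \frac{\sqrt{2}}{2}}{3} + 27\right) + 107 = \left(\left(3 - \frac{\sqrt{2}}{6}\right) + 27\right) + 107 = \left(30 - \frac{\sqrt{2}}{6}\right) + 107 = 137 - \frac{\sqrt{2}}{6}$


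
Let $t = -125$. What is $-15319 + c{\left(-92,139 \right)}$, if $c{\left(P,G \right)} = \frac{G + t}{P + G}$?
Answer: $- \frac{719979}{47} \approx -15319.0$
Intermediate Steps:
$c{\left(P,G \right)} = \frac{-125 + G}{G + P}$ ($c{\left(P,G \right)} = \frac{G - 125}{P + G} = \frac{-125 + G}{G + P}$)
$-15319 + c{\left(-92,139 \right)} = -15319 + \frac{-125 + 139}{139 - 92} = -15319 + \frac{1}{47} \cdot 14 = -15319 + \frac{14}{47} = - \frac{719979}{47}$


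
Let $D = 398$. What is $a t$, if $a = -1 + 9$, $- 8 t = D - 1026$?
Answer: $628$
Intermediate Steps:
$t = \frac{157}{2}$ ($t = - \frac{398 - 1026}{8} = \left(- \frac{1}{8}\right) \left(-628\right) = \frac{157}{2} \approx 78.5$)
$a = 8$
$a t = 8 \cdot \frac{157}{2} = 628$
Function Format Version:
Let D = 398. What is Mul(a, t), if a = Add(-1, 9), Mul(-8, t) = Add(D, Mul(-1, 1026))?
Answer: 628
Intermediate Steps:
t = Rational(157, 2) (t = Mul(Rational(-1, 8), Add(398, Mul(-1, 1026))) = Mul(Rational(-1, 8), Add(398, -1026)) = Mul(Rational(-1, 8), -628) = Rational(157, 2) ≈ 78.500)
a = 8
Mul(a, t) = Mul(8, Rational(157, 2)) = 628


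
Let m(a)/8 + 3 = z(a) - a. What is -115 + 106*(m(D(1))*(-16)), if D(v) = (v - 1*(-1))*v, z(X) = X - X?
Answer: 67725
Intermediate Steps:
z(X) = 0
D(v) = v*(1 + v) (D(v) = (v + 1)*v = (1 + v)*v = v*(1 + v))
m(a) = -24 - 8*a (m(a) = -24 + 8*(0 - a) = -24 + 8*(-a) = -24 - 8*a)
-115 + 106*(m(D(1))*(-16)) = -115 + 106*((-24 - 8*(1 + 1))*(-16)) = -115 + 106*((-24 - 8*2)*(-16)) = -115 + 106*((-24 - 16)*(-16)) = -115 + 106*(-40*(-16)) = -115 + 106*640 = -115 + 67840 = 67725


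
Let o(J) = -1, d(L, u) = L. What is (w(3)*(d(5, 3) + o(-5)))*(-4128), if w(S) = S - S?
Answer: 0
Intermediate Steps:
w(S) = 0
(w(3)*(d(5, 3) + o(-5)))*(-4128) = (0*(5 - 1))*(-4128) = (0*4)*(-4128) = 0*(-4128) = 0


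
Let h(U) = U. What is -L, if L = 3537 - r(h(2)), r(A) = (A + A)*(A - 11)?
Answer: -3573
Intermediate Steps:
r(A) = 2*A*(-11 + A) (r(A) = (2*A)*(-11 + A) = 2*A*(-11 + A))
L = 3573 (L = 3537 - 2*2*(-11 + 2) = 3537 - 2*2*(-9) = 3537 - 1*(-36) = 3537 + 36 = 3573)
-L = -1*3573 = -3573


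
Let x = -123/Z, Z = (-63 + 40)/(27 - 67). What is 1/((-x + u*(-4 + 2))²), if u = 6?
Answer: 529/21566736 ≈ 2.4529e-5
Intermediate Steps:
Z = 23/40 (Z = -23/(-40) = -23*(-1/40) = 23/40 ≈ 0.57500)
x = -4920/23 (x = -123/23/40 = -123*40/23 = -4920/23 ≈ -213.91)
1/((-x + u*(-4 + 2))²) = 1/((-1*(-4920/23) + 6*(-4 + 2))²) = 1/((4920/23 + 6*(-2))²) = 1/((4920/23 - 12)²) = 1/((4644/23)²) = 1/(21566736/529) = 529/21566736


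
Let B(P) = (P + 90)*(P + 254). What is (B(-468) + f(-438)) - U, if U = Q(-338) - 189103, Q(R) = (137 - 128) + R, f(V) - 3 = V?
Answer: 269889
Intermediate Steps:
B(P) = (90 + P)*(254 + P)
f(V) = 3 + V
Q(R) = 9 + R
U = -189432 (U = (9 - 338) - 189103 = -329 - 189103 = -189432)
(B(-468) + f(-438)) - U = ((22860 + (-468)² + 344*(-468)) + (3 - 438)) - 1*(-189432) = ((22860 + 219024 - 160992) - 435) + 189432 = (80892 - 435) + 189432 = 80457 + 189432 = 269889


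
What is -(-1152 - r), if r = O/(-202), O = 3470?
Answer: 114617/101 ≈ 1134.8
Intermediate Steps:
r = -1735/101 (r = 3470/(-202) = 3470*(-1/202) = -1735/101 ≈ -17.178)
-(-1152 - r) = -(-1152 - 1*(-1735/101)) = -(-1152 + 1735/101) = -1*(-114617/101) = 114617/101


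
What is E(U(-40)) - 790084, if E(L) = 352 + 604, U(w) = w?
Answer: -789128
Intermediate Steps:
E(L) = 956
E(U(-40)) - 790084 = 956 - 790084 = -789128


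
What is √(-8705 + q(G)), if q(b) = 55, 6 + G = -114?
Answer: 5*I*√346 ≈ 93.005*I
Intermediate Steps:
G = -120 (G = -6 - 114 = -120)
√(-8705 + q(G)) = √(-8705 + 55) = √(-8650) = 5*I*√346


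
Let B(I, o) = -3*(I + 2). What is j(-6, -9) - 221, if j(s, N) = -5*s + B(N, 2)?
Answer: -170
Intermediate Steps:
B(I, o) = -6 - 3*I (B(I, o) = -3*(2 + I) = -6 - 3*I)
j(s, N) = -6 - 5*s - 3*N (j(s, N) = -5*s + (-6 - 3*N) = -6 - 5*s - 3*N)
j(-6, -9) - 221 = (-6 - 5*(-6) - 3*(-9)) - 221 = (-6 + 30 + 27) - 221 = 51 - 221 = -170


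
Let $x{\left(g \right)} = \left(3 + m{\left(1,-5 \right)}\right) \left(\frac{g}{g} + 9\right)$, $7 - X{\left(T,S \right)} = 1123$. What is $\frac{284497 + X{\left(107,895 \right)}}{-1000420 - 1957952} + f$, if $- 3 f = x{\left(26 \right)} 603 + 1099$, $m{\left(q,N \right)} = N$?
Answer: $\frac{10808621783}{2958372} \approx 3653.6$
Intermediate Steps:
$X{\left(T,S \right)} = -1116$ ($X{\left(T,S \right)} = 7 - 1123 = -1116$)
$x{\left(g \right)} = -20$ ($x{\left(g \right)} = \left(3 - 5\right) \left(\frac{g}{g} + 9\right) = - 2 \left(1 + 9\right) = \left(-2\right) 10 = -20$)
$f = \frac{10961}{3}$ ($f = - \frac{\left(-20\right) 603 + 1099}{3} = - \frac{-12060 + 1099}{3} = \left(- \frac{1}{3}\right) \left(-10961\right) = \frac{10961}{3} \approx 3653.7$)
$\frac{284497 + X{\left(107,895 \right)}}{-1000420 - 1957952} + f = \frac{284497 - 1116}{-1000420 - 1957952} + \frac{10961}{3} = \frac{283381}{-2958372} + \frac{10961}{3} = 283381 \left(- \frac{1}{2958372}\right) + \frac{10961}{3} = - \frac{283381}{2958372} + \frac{10961}{3} = \frac{10808621783}{2958372}$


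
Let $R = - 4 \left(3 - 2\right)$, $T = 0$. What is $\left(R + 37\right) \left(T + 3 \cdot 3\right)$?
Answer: $297$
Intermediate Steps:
$R = -4$ ($R = \left(-4\right) 1 = -4$)
$\left(R + 37\right) \left(T + 3 \cdot 3\right) = \left(-4 + 37\right) \left(0 + 3 \cdot 3\right) = 33 \left(0 + 9\right) = 33 \cdot 9 = 297$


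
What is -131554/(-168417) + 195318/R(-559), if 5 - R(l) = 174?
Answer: -32872638980/28462473 ≈ -1154.9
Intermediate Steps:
R(l) = -169 (R(l) = 5 - 1*174 = 5 - 174 = -169)
-131554/(-168417) + 195318/R(-559) = -131554/(-168417) + 195318/(-169) = -131554*(-1/168417) + 195318*(-1/169) = 131554/168417 - 195318/169 = -32872638980/28462473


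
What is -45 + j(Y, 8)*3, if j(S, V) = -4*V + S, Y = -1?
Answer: -144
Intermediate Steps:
j(S, V) = S - 4*V
-45 + j(Y, 8)*3 = -45 + (-1 - 4*8)*3 = -45 + (-1 - 32)*3 = -45 - 33*3 = -45 - 99 = -144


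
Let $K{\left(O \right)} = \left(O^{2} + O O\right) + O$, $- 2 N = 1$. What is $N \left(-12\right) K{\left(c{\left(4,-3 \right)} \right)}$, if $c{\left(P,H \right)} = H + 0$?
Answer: $90$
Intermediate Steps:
$N = - \frac{1}{2}$ ($N = \left(- \frac{1}{2}\right) 1 = - \frac{1}{2} \approx -0.5$)
$c{\left(P,H \right)} = H$
$K{\left(O \right)} = O + 2 O^{2}$ ($K{\left(O \right)} = \left(O^{2} + O^{2}\right) + O = 2 O^{2} + O = O + 2 O^{2}$)
$N \left(-12\right) K{\left(c{\left(4,-3 \right)} \right)} = \left(- \frac{1}{2}\right) \left(-12\right) \left(- 3 \left(1 + 2 \left(-3\right)\right)\right) = 6 \left(- 3 \left(1 - 6\right)\right) = 6 \left(\left(-3\right) \left(-5\right)\right) = 6 \cdot 15 = 90$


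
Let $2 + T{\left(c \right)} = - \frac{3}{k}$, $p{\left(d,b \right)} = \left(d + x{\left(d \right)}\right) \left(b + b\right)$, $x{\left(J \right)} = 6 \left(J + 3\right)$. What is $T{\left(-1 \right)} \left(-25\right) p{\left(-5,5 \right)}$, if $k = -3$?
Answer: $-4250$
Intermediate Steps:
$x{\left(J \right)} = 18 + 6 J$ ($x{\left(J \right)} = 6 \left(3 + J\right) = 18 + 6 J$)
$p{\left(d,b \right)} = 2 b \left(18 + 7 d\right)$ ($p{\left(d,b \right)} = \left(d + \left(18 + 6 d\right)\right) \left(b + b\right) = \left(18 + 7 d\right) 2 b = 2 b \left(18 + 7 d\right)$)
$T{\left(c \right)} = -1$ ($T{\left(c \right)} = -2 - \frac{3}{-3} = -2 - -1 = -2 + 1 = -1$)
$T{\left(-1 \right)} \left(-25\right) p{\left(-5,5 \right)} = \left(-1\right) \left(-25\right) 2 \cdot 5 \left(18 + 7 \left(-5\right)\right) = 25 \cdot 2 \cdot 5 \left(18 - 35\right) = 25 \cdot 2 \cdot 5 \left(-17\right) = 25 \left(-170\right) = -4250$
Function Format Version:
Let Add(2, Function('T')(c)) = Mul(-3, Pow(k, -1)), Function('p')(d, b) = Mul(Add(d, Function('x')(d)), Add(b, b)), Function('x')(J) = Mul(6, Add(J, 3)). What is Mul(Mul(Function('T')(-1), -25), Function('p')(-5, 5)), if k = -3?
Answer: -4250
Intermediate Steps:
Function('x')(J) = Add(18, Mul(6, J)) (Function('x')(J) = Mul(6, Add(3, J)) = Add(18, Mul(6, J)))
Function('p')(d, b) = Mul(2, b, Add(18, Mul(7, d))) (Function('p')(d, b) = Mul(Add(d, Add(18, Mul(6, d))), Add(b, b)) = Mul(Add(18, Mul(7, d)), Mul(2, b)) = Mul(2, b, Add(18, Mul(7, d))))
Function('T')(c) = -1 (Function('T')(c) = Add(-2, Mul(-3, Pow(-3, -1))) = Add(-2, Mul(-3, Rational(-1, 3))) = Add(-2, 1) = -1)
Mul(Mul(Function('T')(-1), -25), Function('p')(-5, 5)) = Mul(Mul(-1, -25), Mul(2, 5, Add(18, Mul(7, -5)))) = Mul(25, Mul(2, 5, Add(18, -35))) = Mul(25, Mul(2, 5, -17)) = Mul(25, -170) = -4250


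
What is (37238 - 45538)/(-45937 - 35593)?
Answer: 830/8153 ≈ 0.10180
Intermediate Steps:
(37238 - 45538)/(-45937 - 35593) = -8300/(-81530) = -8300*(-1/81530) = 830/8153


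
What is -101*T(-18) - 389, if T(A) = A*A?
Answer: -33113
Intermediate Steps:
T(A) = A**2
-101*T(-18) - 389 = -101*(-18)**2 - 389 = -101*324 - 389 = -32724 - 389 = -33113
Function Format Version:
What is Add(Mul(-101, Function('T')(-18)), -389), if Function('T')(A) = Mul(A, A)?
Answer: -33113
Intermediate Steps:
Function('T')(A) = Pow(A, 2)
Add(Mul(-101, Function('T')(-18)), -389) = Add(Mul(-101, Pow(-18, 2)), -389) = Add(Mul(-101, 324), -389) = Add(-32724, -389) = -33113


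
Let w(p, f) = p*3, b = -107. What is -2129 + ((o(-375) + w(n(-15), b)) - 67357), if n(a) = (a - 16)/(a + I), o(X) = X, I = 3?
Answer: -279413/4 ≈ -69853.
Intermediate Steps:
n(a) = (-16 + a)/(3 + a) (n(a) = (a - 16)/(a + 3) = (-16 + a)/(3 + a))
w(p, f) = 3*p
-2129 + ((o(-375) + w(n(-15), b)) - 67357) = -2129 + ((-375 + 3*((-16 - 15)/(3 - 15))) - 67357) = -2129 + ((-375 + 3*(-31/(-12))) - 67357) = -2129 + ((-375 + 3*(-1/12*(-31))) - 67357) = -2129 + ((-375 + 3*(31/12)) - 67357) = -2129 + ((-375 + 31/4) - 67357) = -2129 + (-1469/4 - 67357) = -2129 - 270897/4 = -279413/4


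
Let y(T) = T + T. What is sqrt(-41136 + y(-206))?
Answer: 2*I*sqrt(10387) ≈ 203.83*I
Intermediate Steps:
y(T) = 2*T
sqrt(-41136 + y(-206)) = sqrt(-41136 + 2*(-206)) = sqrt(-41136 - 412) = sqrt(-41548) = 2*I*sqrt(10387)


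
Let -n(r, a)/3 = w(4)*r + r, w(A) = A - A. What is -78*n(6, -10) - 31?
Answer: 1373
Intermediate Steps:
w(A) = 0
n(r, a) = -3*r (n(r, a) = -3*(0*r + r) = -3*(0 + r) = -3*r)
-78*n(6, -10) - 31 = -(-234)*6 - 31 = -78*(-18) - 31 = 1404 - 31 = 1373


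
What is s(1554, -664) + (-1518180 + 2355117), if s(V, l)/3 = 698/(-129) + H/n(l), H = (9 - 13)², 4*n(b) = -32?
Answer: 35987335/43 ≈ 8.3692e+5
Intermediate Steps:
n(b) = -8 (n(b) = (¼)*(-32) = -8)
H = 16 (H = (-4)² = 16)
s(V, l) = -956/43 (s(V, l) = 3*(698/(-129) + 16/(-8)) = 3*(698*(-1/129) + 16*(-⅛)) = 3*(-698/129 - 2) = 3*(-956/129) = -956/43)
s(1554, -664) + (-1518180 + 2355117) = -956/43 + (-1518180 + 2355117) = -956/43 + 836937 = 35987335/43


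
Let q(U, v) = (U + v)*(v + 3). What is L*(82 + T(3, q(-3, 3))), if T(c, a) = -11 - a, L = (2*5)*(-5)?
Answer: -3550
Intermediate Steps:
q(U, v) = (3 + v)*(U + v) (q(U, v) = (U + v)*(3 + v) = (3 + v)*(U + v))
L = -50 (L = 10*(-5) = -50)
L*(82 + T(3, q(-3, 3))) = -50*(82 + (-11 - (3² + 3*(-3) + 3*3 - 3*3))) = -50*(82 + (-11 - (9 - 9 + 9 - 9))) = -50*(82 + (-11 - 1*0)) = -50*(82 + (-11 + 0)) = -50*(82 - 11) = -50*71 = -3550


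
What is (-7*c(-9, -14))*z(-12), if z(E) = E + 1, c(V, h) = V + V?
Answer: -1386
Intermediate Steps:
c(V, h) = 2*V
z(E) = 1 + E
(-7*c(-9, -14))*z(-12) = (-14*(-9))*(1 - 12) = -7*(-18)*(-11) = 126*(-11) = -1386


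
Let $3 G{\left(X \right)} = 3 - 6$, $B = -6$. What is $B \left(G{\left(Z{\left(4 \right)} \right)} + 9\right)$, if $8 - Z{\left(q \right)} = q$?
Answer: $-48$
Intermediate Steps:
$Z{\left(q \right)} = 8 - q$
$G{\left(X \right)} = -1$ ($G{\left(X \right)} = \frac{3 - 6}{3} = \frac{1}{3} \left(-3\right) = -1$)
$B \left(G{\left(Z{\left(4 \right)} \right)} + 9\right) = - 6 \left(-1 + 9\right) = \left(-6\right) 8 = -48$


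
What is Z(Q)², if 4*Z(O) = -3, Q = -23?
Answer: 9/16 ≈ 0.56250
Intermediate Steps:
Z(O) = -¾ (Z(O) = (¼)*(-3) = -¾)
Z(Q)² = (-¾)² = 9/16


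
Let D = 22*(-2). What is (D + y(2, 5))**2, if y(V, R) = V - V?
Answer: 1936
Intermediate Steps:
y(V, R) = 0
D = -44
(D + y(2, 5))**2 = (-44 + 0)**2 = (-44)**2 = 1936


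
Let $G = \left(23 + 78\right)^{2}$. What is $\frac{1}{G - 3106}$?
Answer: $\frac{1}{7095} \approx 0.00014094$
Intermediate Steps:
$G = 10201$ ($G = 101^{2} = 10201$)
$\frac{1}{G - 3106} = \frac{1}{10201 - 3106} = \frac{1}{7095}$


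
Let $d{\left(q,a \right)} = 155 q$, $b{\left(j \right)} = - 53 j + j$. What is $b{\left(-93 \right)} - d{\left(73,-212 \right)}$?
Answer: $-6479$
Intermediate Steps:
$b{\left(j \right)} = - 52 j$
$b{\left(-93 \right)} - d{\left(73,-212 \right)} = \left(-52\right) \left(-93\right) - 155 \cdot 73 = 4836 - 11315 = -6479$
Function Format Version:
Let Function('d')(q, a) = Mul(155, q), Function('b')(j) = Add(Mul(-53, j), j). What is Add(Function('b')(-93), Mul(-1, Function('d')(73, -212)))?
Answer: -6479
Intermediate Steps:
Function('b')(j) = Mul(-52, j)
Add(Function('b')(-93), Mul(-1, Function('d')(73, -212))) = Add(Mul(-52, -93), Mul(-1, Mul(155, 73))) = Add(4836, Mul(-1, 11315)) = Add(4836, -11315) = -6479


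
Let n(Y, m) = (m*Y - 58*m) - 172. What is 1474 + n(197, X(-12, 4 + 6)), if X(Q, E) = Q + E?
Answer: 1024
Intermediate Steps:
X(Q, E) = E + Q
n(Y, m) = -172 - 58*m + Y*m (n(Y, m) = (Y*m - 58*m) - 172 = (-58*m + Y*m) - 172 = -172 - 58*m + Y*m)
1474 + n(197, X(-12, 4 + 6)) = 1474 + (-172 - 58*((4 + 6) - 12) + 197*((4 + 6) - 12)) = 1474 + (-172 - 58*(10 - 12) + 197*(10 - 12)) = 1474 + (-172 - 58*(-2) + 197*(-2)) = 1474 + (-172 + 116 - 394) = 1474 - 450 = 1024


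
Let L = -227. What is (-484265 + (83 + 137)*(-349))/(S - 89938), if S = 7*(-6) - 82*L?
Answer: 561045/71366 ≈ 7.8615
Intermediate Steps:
S = 18572 (S = 7*(-6) - 82*(-227) = -42 + 18614 = 18572)
(-484265 + (83 + 137)*(-349))/(S - 89938) = (-484265 + (83 + 137)*(-349))/(18572 - 89938) = (-484265 + 220*(-349))/(-71366) = (-484265 - 76780)*(-1/71366) = -561045*(-1/71366) = 561045/71366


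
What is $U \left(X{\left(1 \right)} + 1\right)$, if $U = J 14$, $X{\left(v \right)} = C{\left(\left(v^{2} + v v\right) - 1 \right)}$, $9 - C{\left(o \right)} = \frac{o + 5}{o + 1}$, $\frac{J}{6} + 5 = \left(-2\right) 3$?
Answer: $-6468$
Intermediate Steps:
$J = -66$ ($J = -30 + 6 \left(\left(-2\right) 3\right) = -30 + 6 \left(-6\right) = -30 - 36 = -66$)
$C{\left(o \right)} = 9 - \frac{5 + o}{1 + o}$ ($C{\left(o \right)} = 9 - \frac{o + 5}{o + 1} = 9 - \frac{5 + o}{1 + o}$)
$X{\left(v \right)} = \frac{2 \left(-1 + 4 v^{2}\right)}{v^{2}}$ ($X{\left(v \right)} = \frac{4 \left(1 + 2 \left(\left(v^{2} + v v\right) - 1\right)\right)}{1 - \left(1 - v^{2} - v v\right)} = \frac{4 \left(1 + 2 \left(\left(v^{2} + v^{2}\right) - 1\right)\right)}{1 + \left(\left(v^{2} + v^{2}\right) - 1\right)} = \frac{4 \left(1 + 2 \left(2 v^{2} - 1\right)\right)}{1 + \left(2 v^{2} - 1\right)} = \frac{4 \left(1 + 2 \left(-1 + 2 v^{2}\right)\right)}{1 + \left(-1 + 2 v^{2}\right)} = \frac{4 \left(1 + \left(-2 + 4 v^{2}\right)\right)}{2 v^{2}} = 4 \frac{1}{2 v^{2}} \left(-1 + 4 v^{2}\right) = \frac{2 \left(-1 + 4 v^{2}\right)}{v^{2}}$)
$U = -924$ ($U = \left(-66\right) 14 = -924$)
$U \left(X{\left(1 \right)} + 1\right) = - 924 \left(\left(8 - 2 \cdot 1^{-2}\right) + 1\right) = - 924 \left(\left(8 - 2\right) + 1\right) = - 924 \left(6 + 1\right) = \left(-924\right) 7 = -6468$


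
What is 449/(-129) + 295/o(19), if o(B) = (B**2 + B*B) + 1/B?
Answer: -1812262/589917 ≈ -3.0721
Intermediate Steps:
o(B) = 1/B + 2*B**2 (o(B) = (B**2 + B**2) + 1/B = 2*B**2 + 1/B = 1/B + 2*B**2)
449/(-129) + 295/o(19) = 449/(-129) + 295/(((1 + 2*19**3)/19)) = 449*(-1/129) + 295/(((1 + 2*6859)/19)) = -449/129 + 295/(((1 + 13718)/19)) = -449/129 + 295/(((1/19)*13719)) = -449/129 + 295/(13719/19) = -449/129 + 295*(19/13719) = -449/129 + 5605/13719 = -1812262/589917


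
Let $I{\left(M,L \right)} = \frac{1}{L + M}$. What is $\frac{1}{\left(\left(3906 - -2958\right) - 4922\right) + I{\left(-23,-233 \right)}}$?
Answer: $\frac{256}{497151} \approx 0.00051493$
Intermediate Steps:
$\frac{1}{\left(\left(3906 - -2958\right) - 4922\right) + I{\left(-23,-233 \right)}} = \frac{1}{\left(\left(3906 - -2958\right) - 4922\right) + \frac{1}{-233 - 23}} = \frac{1}{\left(\left(3906 + 2958\right) - 4922\right) + \frac{1}{-256}} = \frac{1}{\left(6864 - 4922\right) - \frac{1}{256}} = \frac{1}{1942 - \frac{1}{256}} = \frac{1}{\frac{497151}{256}} = \frac{256}{497151}$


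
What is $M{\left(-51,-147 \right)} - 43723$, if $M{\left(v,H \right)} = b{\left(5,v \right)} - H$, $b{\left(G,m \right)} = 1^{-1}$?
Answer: $-43575$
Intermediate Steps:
$b{\left(G,m \right)} = 1$
$M{\left(v,H \right)} = 1 - H$
$M{\left(-51,-147 \right)} - 43723 = \left(1 - -147\right) - 43723 = \left(1 + 147\right) - 43723 = 148 - 43723 = -43575$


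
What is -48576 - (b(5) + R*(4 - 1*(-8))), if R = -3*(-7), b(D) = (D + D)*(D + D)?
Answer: -48928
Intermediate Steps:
b(D) = 4*D**2 (b(D) = (2*D)*(2*D) = 4*D**2)
R = 21
-48576 - (b(5) + R*(4 - 1*(-8))) = -48576 - (4*5**2 + 21*(4 - 1*(-8))) = -48576 - (4*25 + 21*(4 + 8)) = -48576 - (100 + 21*12) = -48576 - (100 + 252) = -48576 - 1*352 = -48576 - 352 = -48928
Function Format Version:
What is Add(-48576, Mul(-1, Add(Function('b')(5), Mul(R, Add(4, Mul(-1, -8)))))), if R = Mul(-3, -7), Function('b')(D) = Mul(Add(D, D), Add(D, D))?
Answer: -48928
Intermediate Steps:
Function('b')(D) = Mul(4, Pow(D, 2)) (Function('b')(D) = Mul(Mul(2, D), Mul(2, D)) = Mul(4, Pow(D, 2)))
R = 21
Add(-48576, Mul(-1, Add(Function('b')(5), Mul(R, Add(4, Mul(-1, -8)))))) = Add(-48576, Mul(-1, Add(Mul(4, Pow(5, 2)), Mul(21, Add(4, Mul(-1, -8)))))) = Add(-48576, Mul(-1, Add(Mul(4, 25), Mul(21, Add(4, 8))))) = Add(-48576, Mul(-1, Add(100, Mul(21, 12)))) = Add(-48576, Mul(-1, Add(100, 252))) = Add(-48576, Mul(-1, 352)) = Add(-48576, -352) = -48928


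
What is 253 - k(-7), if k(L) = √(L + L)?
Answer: 253 - I*√14 ≈ 253.0 - 3.7417*I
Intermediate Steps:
k(L) = √2*√L (k(L) = √(2*L) = √2*√L)
253 - k(-7) = 253 - √2*√(-7) = 253 - √2*I*√7 = 253 - I*√14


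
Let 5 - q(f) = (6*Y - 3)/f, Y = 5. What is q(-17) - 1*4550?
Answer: -77238/17 ≈ -4543.4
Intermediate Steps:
q(f) = 5 - 27/f (q(f) = 5 - (6*5 - 3)/f = 5 - (30 - 3)/f = 5 - 27/f)
q(-17) - 1*4550 = (5 - 27/(-17)) - 1*4550 = (5 - 27*(-1/17)) - 4550 = (5 + 27/17) - 4550 = 112/17 - 4550 = -77238/17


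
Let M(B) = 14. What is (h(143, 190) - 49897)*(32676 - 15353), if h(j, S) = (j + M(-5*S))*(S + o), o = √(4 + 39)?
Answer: -347620641 + 2719711*√43 ≈ -3.2979e+8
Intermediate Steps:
o = √43 ≈ 6.5574
h(j, S) = (14 + j)*(S + √43) (h(j, S) = (j + 14)*(S + √43) = (14 + j)*(S + √43))
(h(143, 190) - 49897)*(32676 - 15353) = ((14*190 + 14*√43 + 190*143 + 143*√43) - 49897)*(32676 - 15353) = ((2660 + 14*√43 + 27170 + 143*√43) - 49897)*17323 = ((29830 + 157*√43) - 49897)*17323 = (-20067 + 157*√43)*17323 = -347620641 + 2719711*√43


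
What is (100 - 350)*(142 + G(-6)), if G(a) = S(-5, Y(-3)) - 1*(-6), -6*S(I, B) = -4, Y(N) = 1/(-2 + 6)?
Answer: -111500/3 ≈ -37167.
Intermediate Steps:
Y(N) = 1/4
S(I, B) = 2/3 (S(I, B) = -1/6*(-4) = 2/3)
G(a) = 20/3 (G(a) = 2/3 - 1*(-6) = 2/3 + 6 = 20/3)
(100 - 350)*(142 + G(-6)) = (100 - 350)*(142 + 20/3) = -250*446/3 = -111500/3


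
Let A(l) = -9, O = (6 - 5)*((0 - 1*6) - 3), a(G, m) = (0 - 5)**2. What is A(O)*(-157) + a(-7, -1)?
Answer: 1438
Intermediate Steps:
a(G, m) = 25 (a(G, m) = (-5)**2 = 25)
O = -9 (O = 1*((0 - 6) - 3) = 1*(-6 - 3) = 1*(-9) = -9)
A(O)*(-157) + a(-7, -1) = -9*(-157) + 25 = 1413 + 25 = 1438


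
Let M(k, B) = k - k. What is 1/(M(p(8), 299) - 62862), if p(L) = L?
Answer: -1/62862 ≈ -1.5908e-5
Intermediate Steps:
M(k, B) = 0
1/(M(p(8), 299) - 62862) = 1/(0 - 62862) = 1/(-62862) = -1/62862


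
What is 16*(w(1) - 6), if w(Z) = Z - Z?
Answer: -96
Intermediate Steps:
w(Z) = 0
16*(w(1) - 6) = 16*(0 - 6) = 16*(-6) = -96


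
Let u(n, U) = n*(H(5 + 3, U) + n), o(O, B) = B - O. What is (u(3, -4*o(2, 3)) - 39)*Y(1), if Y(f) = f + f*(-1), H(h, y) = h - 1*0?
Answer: 0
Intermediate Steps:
H(h, y) = h (H(h, y) = h + 0 = h)
Y(f) = 0 (Y(f) = f - f = 0)
u(n, U) = n*(8 + n) (u(n, U) = n*((5 + 3) + n) = n*(8 + n))
(u(3, -4*o(2, 3)) - 39)*Y(1) = (3*(8 + 3) - 39)*0 = (3*11 - 39)*0 = (33 - 39)*0 = -6*0 = 0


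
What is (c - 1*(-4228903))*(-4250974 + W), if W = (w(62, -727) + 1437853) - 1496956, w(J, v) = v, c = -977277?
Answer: -14017122367304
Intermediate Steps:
W = -59830 (W = (-727 + 1437853) - 1496956 = 1437126 - 1496956 = -59830)
(c - 1*(-4228903))*(-4250974 + W) = (-977277 - 1*(-4228903))*(-4250974 - 59830) = (-977277 + 4228903)*(-4310804) = 3251626*(-4310804) = -14017122367304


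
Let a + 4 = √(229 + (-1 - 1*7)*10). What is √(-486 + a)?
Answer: √(-490 + √149) ≈ 21.858*I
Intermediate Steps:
a = -4 + √149 (a = -4 + √(229 + (-1 - 1*7)*10) = -4 + √(229 + (-1 - 7)*10) = -4 + √(229 - 8*10) = -4 + √(229 - 80) = -4 + √149 ≈ 8.2066)
√(-486 + a) = √(-486 + (-4 + √149)) = √(-490 + √149)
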